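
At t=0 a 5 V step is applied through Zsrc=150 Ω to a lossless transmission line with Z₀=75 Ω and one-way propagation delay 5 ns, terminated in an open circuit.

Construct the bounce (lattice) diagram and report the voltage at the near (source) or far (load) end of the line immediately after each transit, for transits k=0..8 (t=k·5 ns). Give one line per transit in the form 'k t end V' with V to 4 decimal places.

Γ_L=1.000000, Γ_S=0.333333; launch V₁=5·75/225=1.666667
k=0 src: V=1.6667
k=1 load: inc=1.666667, refl=1.666667·1.000000=1.6667; V=0.000000+1.666667+1.666667=3.3333
k=2 src: inc=1.666667, refl=1.666667·0.333333=0.5556; V=1.666667+1.666667+0.555556=3.8889
k=3 load: inc=0.555556, refl=0.555556·1.000000=0.5556; V=3.333333+0.555556+0.555556=4.4444
k=4 src: inc=0.555556, refl=0.555556·0.333333=0.1852; V=3.888889+0.555556+0.185185=4.6296
k=5 load: inc=0.185185, refl=0.185185·1.000000=0.1852; V=4.444444+0.185185+0.185185=4.8148
k=6 src: inc=0.185185, refl=0.185185·0.333333=0.0617; V=4.629630+0.185185+0.061728=4.8765
k=7 load: inc=0.061728, refl=0.061728·1.000000=0.0617; V=4.814815+0.061728+0.061728=4.9383
k=8 src: inc=0.061728, refl=0.061728·0.333333=0.0206; V=4.876543+0.061728+0.020576=4.9588

0 0 source 1.6667
1 5 load 3.3333
2 10 source 3.8889
3 15 load 4.4444
4 20 source 4.6296
5 25 load 4.8148
6 30 source 4.8765
7 35 load 4.9383
8 40 source 4.9588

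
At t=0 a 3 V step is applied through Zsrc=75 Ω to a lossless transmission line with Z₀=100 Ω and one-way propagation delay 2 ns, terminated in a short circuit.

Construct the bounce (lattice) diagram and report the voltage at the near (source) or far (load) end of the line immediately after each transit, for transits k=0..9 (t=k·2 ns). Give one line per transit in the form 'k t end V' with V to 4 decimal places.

0 0 source 1.7143
1 2 load 0.0000
2 4 source 0.2449
3 6 load 0.0000
4 8 source 0.0350
5 10 load 0.0000
6 12 source 0.0050
7 14 load 0.0000
8 16 source 0.0007
9 18 load 0.0000

Γ_L=-1.000000, Γ_S=-0.142857; launch V₁=3·100/175=1.714286
k=0 src: V=1.7143
k=1 load: inc=1.714286, refl=1.714286·-1.000000=-1.7143; V=0.000000+1.714286+-1.714286=0.0000
k=2 src: inc=-1.714286, refl=-1.714286·-0.142857=0.2449; V=1.714286+-1.714286+0.244898=0.2449
k=3 load: inc=0.244898, refl=0.244898·-1.000000=-0.2449; V=0.000000+0.244898+-0.244898=0.0000
k=4 src: inc=-0.244898, refl=-0.244898·-0.142857=0.0350; V=0.244898+-0.244898+0.034985=0.0350
k=5 load: inc=0.034985, refl=0.034985·-1.000000=-0.0350; V=0.000000+0.034985+-0.034985=0.0000
k=6 src: inc=-0.034985, refl=-0.034985·-0.142857=0.0050; V=0.034985+-0.034985+0.004998=0.0050
k=7 load: inc=0.004998, refl=0.004998·-1.000000=-0.0050; V=0.000000+0.004998+-0.004998=0.0000
k=8 src: inc=-0.004998, refl=-0.004998·-0.142857=0.0007; V=0.004998+-0.004998+0.000714=0.0007
k=9 load: inc=0.000714, refl=0.000714·-1.000000=-0.0007; V=0.000000+0.000714+-0.000714=0.0000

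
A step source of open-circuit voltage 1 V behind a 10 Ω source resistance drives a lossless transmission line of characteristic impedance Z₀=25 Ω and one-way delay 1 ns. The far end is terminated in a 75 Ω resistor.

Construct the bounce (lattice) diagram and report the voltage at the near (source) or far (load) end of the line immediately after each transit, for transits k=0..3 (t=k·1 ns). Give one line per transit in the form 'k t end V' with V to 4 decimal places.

0 0 source 0.7143
1 1 load 1.0714
2 2 source 0.9184
3 3 load 0.8418

Γ_L=0.500000, Γ_S=-0.428571; launch V₁=1·25/35=0.714286
k=0 src: V=0.7143
k=1 load: inc=0.714286, refl=0.714286·0.500000=0.3571; V=0.000000+0.714286+0.357143=1.0714
k=2 src: inc=0.357143, refl=0.357143·-0.428571=-0.1531; V=0.714286+0.357143+-0.153061=0.9184
k=3 load: inc=-0.153061, refl=-0.153061·0.500000=-0.0765; V=1.071429+-0.153061+-0.076531=0.8418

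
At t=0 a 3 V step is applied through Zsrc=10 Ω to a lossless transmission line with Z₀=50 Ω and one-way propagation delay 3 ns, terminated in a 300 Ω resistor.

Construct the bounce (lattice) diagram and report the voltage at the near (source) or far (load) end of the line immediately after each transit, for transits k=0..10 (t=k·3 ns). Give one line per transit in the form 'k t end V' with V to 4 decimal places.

Γ_L=0.714286, Γ_S=-0.666667; launch V₁=3·50/60=2.500000
k=0 src: V=2.5000
k=1 load: inc=2.500000, refl=2.500000·0.714286=1.7857; V=0.000000+2.500000+1.785714=4.2857
k=2 src: inc=1.785714, refl=1.785714·-0.666667=-1.1905; V=2.500000+1.785714+-1.190476=3.0952
k=3 load: inc=-1.190476, refl=-1.190476·0.714286=-0.8503; V=4.285714+-1.190476+-0.850340=2.2449
k=4 src: inc=-0.850340, refl=-0.850340·-0.666667=0.5669; V=3.095238+-0.850340+0.566893=2.8118
k=5 load: inc=0.566893, refl=0.566893·0.714286=0.4049; V=2.244898+0.566893+0.404924=3.2167
k=6 src: inc=0.404924, refl=0.404924·-0.666667=-0.2699; V=2.811791+0.404924+-0.269949=2.9468
k=7 load: inc=-0.269949, refl=-0.269949·0.714286=-0.1928; V=3.216715+-0.269949+-0.192821=2.7539
k=8 src: inc=-0.192821, refl=-0.192821·-0.666667=0.1285; V=2.946766+-0.192821+0.128547=2.8825
k=9 load: inc=0.128547, refl=0.128547·0.714286=0.0918; V=2.753945+0.128547+0.091819=2.9743
k=10 src: inc=0.091819, refl=0.091819·-0.666667=-0.0612; V=2.882492+0.091819+-0.061213=2.9131

0 0 source 2.5000
1 3 load 4.2857
2 6 source 3.0952
3 9 load 2.2449
4 12 source 2.8118
5 15 load 3.2167
6 18 source 2.9468
7 21 load 2.7539
8 24 source 2.8825
9 27 load 2.9743
10 30 source 2.9131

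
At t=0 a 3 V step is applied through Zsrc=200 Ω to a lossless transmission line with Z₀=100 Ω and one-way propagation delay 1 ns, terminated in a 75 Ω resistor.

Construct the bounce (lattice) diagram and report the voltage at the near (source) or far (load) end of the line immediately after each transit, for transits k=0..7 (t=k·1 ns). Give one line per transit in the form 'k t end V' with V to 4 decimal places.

Γ_L=-0.142857, Γ_S=0.333333; launch V₁=3·100/300=1.000000
k=0 src: V=1.0000
k=1 load: inc=1.000000, refl=1.000000·-0.142857=-0.1429; V=0.000000+1.000000+-0.142857=0.8571
k=2 src: inc=-0.142857, refl=-0.142857·0.333333=-0.0476; V=1.000000+-0.142857+-0.047619=0.8095
k=3 load: inc=-0.047619, refl=-0.047619·-0.142857=0.0068; V=0.857143+-0.047619+0.006803=0.8163
k=4 src: inc=0.006803, refl=0.006803·0.333333=0.0023; V=0.809524+0.006803+0.002268=0.8186
k=5 load: inc=0.002268, refl=0.002268·-0.142857=-0.0003; V=0.816327+0.002268+-0.000324=0.8183
k=6 src: inc=-0.000324, refl=-0.000324·0.333333=-0.0001; V=0.818594+-0.000324+-0.000108=0.8182
k=7 load: inc=-0.000108, refl=-0.000108·-0.142857=0.0000; V=0.818270+-0.000108+0.000015=0.8182

0 0 source 1.0000
1 1 load 0.8571
2 2 source 0.8095
3 3 load 0.8163
4 4 source 0.8186
5 5 load 0.8183
6 6 source 0.8182
7 7 load 0.8182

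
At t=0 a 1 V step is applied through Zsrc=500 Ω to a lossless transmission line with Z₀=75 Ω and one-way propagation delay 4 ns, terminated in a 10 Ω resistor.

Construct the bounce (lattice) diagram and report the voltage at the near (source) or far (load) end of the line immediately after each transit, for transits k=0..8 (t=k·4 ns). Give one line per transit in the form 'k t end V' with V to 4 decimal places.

0 0 source 0.1304
1 4 load 0.0307
2 8 source -0.0430
3 12 load 0.0133
4 16 source 0.0550
5 20 load 0.0231
6 24 source -0.0004
7 28 load 0.0176
8 32 source 0.0309

Γ_L=-0.764706, Γ_S=0.739130; launch V₁=1·75/575=0.130435
k=0 src: V=0.1304
k=1 load: inc=0.130435, refl=0.130435·-0.764706=-0.0997; V=0.000000+0.130435+-0.099744=0.0307
k=2 src: inc=-0.099744, refl=-0.099744·0.739130=-0.0737; V=0.130435+-0.099744+-0.073724=-0.0430
k=3 load: inc=-0.073724, refl=-0.073724·-0.764706=0.0564; V=0.030691+-0.073724+0.056377=0.0133
k=4 src: inc=0.056377, refl=0.056377·0.739130=0.0417; V=-0.043033+0.056377+0.041670=0.0550
k=5 load: inc=0.041670, refl=0.041670·-0.764706=-0.0319; V=0.013344+0.041670+-0.031865=0.0231
k=6 src: inc=-0.031865, refl=-0.031865·0.739130=-0.0236; V=0.055014+-0.031865+-0.023553=-0.0004
k=7 load: inc=-0.023553, refl=-0.023553·-0.764706=0.0180; V=0.023148+-0.023553+0.018011=0.0176
k=8 src: inc=0.018011, refl=0.018011·0.739130=0.0133; V=-0.000404+0.018011+0.013312=0.0309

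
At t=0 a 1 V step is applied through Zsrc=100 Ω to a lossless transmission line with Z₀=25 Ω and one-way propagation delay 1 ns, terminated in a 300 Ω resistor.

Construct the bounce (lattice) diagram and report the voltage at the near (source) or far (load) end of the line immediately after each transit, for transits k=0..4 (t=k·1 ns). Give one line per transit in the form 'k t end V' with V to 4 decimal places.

Γ_L=0.846154, Γ_S=0.600000; launch V₁=1·25/125=0.200000
k=0 src: V=0.2000
k=1 load: inc=0.200000, refl=0.200000·0.846154=0.1692; V=0.000000+0.200000+0.169231=0.3692
k=2 src: inc=0.169231, refl=0.169231·0.600000=0.1015; V=0.200000+0.169231+0.101538=0.4708
k=3 load: inc=0.101538, refl=0.101538·0.846154=0.0859; V=0.369231+0.101538+0.085917=0.5567
k=4 src: inc=0.085917, refl=0.085917·0.600000=0.0516; V=0.470769+0.085917+0.051550=0.6082

0 0 source 0.2000
1 1 load 0.3692
2 2 source 0.4708
3 3 load 0.5567
4 4 source 0.6082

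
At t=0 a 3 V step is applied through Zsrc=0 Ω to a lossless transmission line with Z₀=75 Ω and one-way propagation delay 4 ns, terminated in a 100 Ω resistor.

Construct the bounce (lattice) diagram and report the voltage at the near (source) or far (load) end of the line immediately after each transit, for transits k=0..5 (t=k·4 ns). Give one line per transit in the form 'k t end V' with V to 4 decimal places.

Γ_L=0.142857, Γ_S=-1.000000; launch V₁=3·75/75=3.000000
k=0 src: V=3.0000
k=1 load: inc=3.000000, refl=3.000000·0.142857=0.4286; V=0.000000+3.000000+0.428571=3.4286
k=2 src: inc=0.428571, refl=0.428571·-1.000000=-0.4286; V=3.000000+0.428571+-0.428571=3.0000
k=3 load: inc=-0.428571, refl=-0.428571·0.142857=-0.0612; V=3.428571+-0.428571+-0.061224=2.9388
k=4 src: inc=-0.061224, refl=-0.061224·-1.000000=0.0612; V=3.000000+-0.061224+0.061224=3.0000
k=5 load: inc=0.061224, refl=0.061224·0.142857=0.0087; V=2.938776+0.061224+0.008746=3.0087

0 0 source 3.0000
1 4 load 3.4286
2 8 source 3.0000
3 12 load 2.9388
4 16 source 3.0000
5 20 load 3.0087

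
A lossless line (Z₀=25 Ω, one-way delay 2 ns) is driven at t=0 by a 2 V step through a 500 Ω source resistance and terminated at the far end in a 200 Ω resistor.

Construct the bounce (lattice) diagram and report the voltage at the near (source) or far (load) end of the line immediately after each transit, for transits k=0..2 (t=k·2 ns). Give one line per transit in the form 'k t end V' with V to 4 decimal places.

0 0 source 0.0952
1 2 load 0.1693
2 4 source 0.2363

Γ_L=0.777778, Γ_S=0.904762; launch V₁=2·25/525=0.095238
k=0 src: V=0.0952
k=1 load: inc=0.095238, refl=0.095238·0.777778=0.0741; V=0.000000+0.095238+0.074074=0.1693
k=2 src: inc=0.074074, refl=0.074074·0.904762=0.0670; V=0.095238+0.074074+0.067019=0.2363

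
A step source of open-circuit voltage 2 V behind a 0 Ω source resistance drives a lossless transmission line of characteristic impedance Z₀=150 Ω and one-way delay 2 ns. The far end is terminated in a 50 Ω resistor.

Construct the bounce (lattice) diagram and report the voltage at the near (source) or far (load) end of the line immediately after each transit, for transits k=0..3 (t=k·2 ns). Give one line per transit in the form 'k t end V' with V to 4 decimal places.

0 0 source 2.0000
1 2 load 1.0000
2 4 source 2.0000
3 6 load 1.5000

Γ_L=-0.500000, Γ_S=-1.000000; launch V₁=2·150/150=2.000000
k=0 src: V=2.0000
k=1 load: inc=2.000000, refl=2.000000·-0.500000=-1.0000; V=0.000000+2.000000+-1.000000=1.0000
k=2 src: inc=-1.000000, refl=-1.000000·-1.000000=1.0000; V=2.000000+-1.000000+1.000000=2.0000
k=3 load: inc=1.000000, refl=1.000000·-0.500000=-0.5000; V=1.000000+1.000000+-0.500000=1.5000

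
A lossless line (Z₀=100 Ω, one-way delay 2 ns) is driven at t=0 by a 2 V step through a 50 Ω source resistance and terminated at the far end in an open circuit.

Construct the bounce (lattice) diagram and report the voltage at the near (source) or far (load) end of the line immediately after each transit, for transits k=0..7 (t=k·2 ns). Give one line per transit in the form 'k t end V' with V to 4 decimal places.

Γ_L=1.000000, Γ_S=-0.333333; launch V₁=2·100/150=1.333333
k=0 src: V=1.3333
k=1 load: inc=1.333333, refl=1.333333·1.000000=1.3333; V=0.000000+1.333333+1.333333=2.6667
k=2 src: inc=1.333333, refl=1.333333·-0.333333=-0.4444; V=1.333333+1.333333+-0.444444=2.2222
k=3 load: inc=-0.444444, refl=-0.444444·1.000000=-0.4444; V=2.666667+-0.444444+-0.444444=1.7778
k=4 src: inc=-0.444444, refl=-0.444444·-0.333333=0.1481; V=2.222222+-0.444444+0.148148=1.9259
k=5 load: inc=0.148148, refl=0.148148·1.000000=0.1481; V=1.777778+0.148148+0.148148=2.0741
k=6 src: inc=0.148148, refl=0.148148·-0.333333=-0.0494; V=1.925926+0.148148+-0.049383=2.0247
k=7 load: inc=-0.049383, refl=-0.049383·1.000000=-0.0494; V=2.074074+-0.049383+-0.049383=1.9753

0 0 source 1.3333
1 2 load 2.6667
2 4 source 2.2222
3 6 load 1.7778
4 8 source 1.9259
5 10 load 2.0741
6 12 source 2.0247
7 14 load 1.9753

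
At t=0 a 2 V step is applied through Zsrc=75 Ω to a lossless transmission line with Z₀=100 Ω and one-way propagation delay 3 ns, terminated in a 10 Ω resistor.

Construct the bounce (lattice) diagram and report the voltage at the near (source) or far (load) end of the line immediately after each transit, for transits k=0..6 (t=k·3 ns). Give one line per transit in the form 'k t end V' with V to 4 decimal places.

0 0 source 1.1429
1 3 load 0.2078
2 6 source 0.3414
3 9 load 0.2321
4 12 source 0.2477
5 15 load 0.2349
6 18 source 0.2367

Γ_L=-0.818182, Γ_S=-0.142857; launch V₁=2·100/175=1.142857
k=0 src: V=1.1429
k=1 load: inc=1.142857, refl=1.142857·-0.818182=-0.9351; V=0.000000+1.142857+-0.935065=0.2078
k=2 src: inc=-0.935065, refl=-0.935065·-0.142857=0.1336; V=1.142857+-0.935065+0.133581=0.3414
k=3 load: inc=0.133581, refl=0.133581·-0.818182=-0.1093; V=0.207792+0.133581+-0.109293=0.2321
k=4 src: inc=-0.109293, refl=-0.109293·-0.142857=0.0156; V=0.341373+-0.109293+0.015613=0.2477
k=5 load: inc=0.015613, refl=0.015613·-0.818182=-0.0128; V=0.232080+0.015613+-0.012775=0.2349
k=6 src: inc=-0.012775, refl=-0.012775·-0.142857=0.0018; V=0.247693+-0.012775+0.001825=0.2367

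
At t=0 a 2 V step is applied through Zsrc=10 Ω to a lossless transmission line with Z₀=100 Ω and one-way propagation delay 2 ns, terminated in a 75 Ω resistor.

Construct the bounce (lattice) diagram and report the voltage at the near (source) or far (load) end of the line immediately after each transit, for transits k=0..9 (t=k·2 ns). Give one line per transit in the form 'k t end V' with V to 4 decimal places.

0 0 source 1.8182
1 2 load 1.5584
2 4 source 1.7710
3 6 load 1.7406
4 8 source 1.7654
5 10 load 1.7619
6 12 source 1.7648
7 14 load 1.7644
8 16 source 1.7647
9 18 load 1.7647

Γ_L=-0.142857, Γ_S=-0.818182; launch V₁=2·100/110=1.818182
k=0 src: V=1.8182
k=1 load: inc=1.818182, refl=1.818182·-0.142857=-0.2597; V=0.000000+1.818182+-0.259740=1.5584
k=2 src: inc=-0.259740, refl=-0.259740·-0.818182=0.2125; V=1.818182+-0.259740+0.212515=1.7710
k=3 load: inc=0.212515, refl=0.212515·-0.142857=-0.0304; V=1.558442+0.212515+-0.030359=1.7406
k=4 src: inc=-0.030359, refl=-0.030359·-0.818182=0.0248; V=1.770956+-0.030359+0.024839=1.7654
k=5 load: inc=0.024839, refl=0.024839·-0.142857=-0.0035; V=1.740597+0.024839+-0.003548=1.7619
k=6 src: inc=-0.003548, refl=-0.003548·-0.818182=0.0029; V=1.765436+-0.003548+0.002903=1.7648
k=7 load: inc=0.002903, refl=0.002903·-0.142857=-0.0004; V=1.761888+0.002903+-0.000415=1.7644
k=8 src: inc=-0.000415, refl=-0.000415·-0.818182=0.0003; V=1.764791+-0.000415+0.000339=1.7647
k=9 load: inc=0.000339, refl=0.000339·-0.142857=-0.0000; V=1.764377+0.000339+-0.000048=1.7647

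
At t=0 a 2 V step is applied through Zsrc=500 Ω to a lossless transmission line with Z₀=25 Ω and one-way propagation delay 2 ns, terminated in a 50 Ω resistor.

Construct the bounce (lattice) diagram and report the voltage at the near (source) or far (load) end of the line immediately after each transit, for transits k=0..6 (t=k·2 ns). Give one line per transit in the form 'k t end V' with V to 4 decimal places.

0 0 source 0.0952
1 2 load 0.1270
2 4 source 0.1557
3 6 load 0.1653
4 8 source 0.1739
5 10 load 0.1768
6 12 source 0.1794

Γ_L=0.333333, Γ_S=0.904762; launch V₁=2·25/525=0.095238
k=0 src: V=0.0952
k=1 load: inc=0.095238, refl=0.095238·0.333333=0.0317; V=0.000000+0.095238+0.031746=0.1270
k=2 src: inc=0.031746, refl=0.031746·0.904762=0.0287; V=0.095238+0.031746+0.028723=0.1557
k=3 load: inc=0.028723, refl=0.028723·0.333333=0.0096; V=0.126984+0.028723+0.009574=0.1653
k=4 src: inc=0.009574, refl=0.009574·0.904762=0.0087; V=0.155707+0.009574+0.008662=0.1739
k=5 load: inc=0.008662, refl=0.008662·0.333333=0.0029; V=0.165281+0.008662+0.002887=0.1768
k=6 src: inc=0.002887, refl=0.002887·0.904762=0.0026; V=0.173943+0.002887+0.002612=0.1794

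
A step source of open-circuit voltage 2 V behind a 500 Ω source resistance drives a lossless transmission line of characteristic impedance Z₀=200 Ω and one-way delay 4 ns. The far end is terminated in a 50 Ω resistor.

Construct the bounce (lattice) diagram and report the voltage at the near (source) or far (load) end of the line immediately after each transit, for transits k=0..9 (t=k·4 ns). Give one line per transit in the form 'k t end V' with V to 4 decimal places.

Γ_L=-0.600000, Γ_S=0.428571; launch V₁=2·200/700=0.571429
k=0 src: V=0.5714
k=1 load: inc=0.571429, refl=0.571429·-0.600000=-0.3429; V=0.000000+0.571429+-0.342857=0.2286
k=2 src: inc=-0.342857, refl=-0.342857·0.428571=-0.1469; V=0.571429+-0.342857+-0.146939=0.0816
k=3 load: inc=-0.146939, refl=-0.146939·-0.600000=0.0882; V=0.228571+-0.146939+0.088163=0.1698
k=4 src: inc=0.088163, refl=0.088163·0.428571=0.0378; V=0.081633+0.088163+0.037784=0.2076
k=5 load: inc=0.037784, refl=0.037784·-0.600000=-0.0227; V=0.169796+0.037784+-0.022671=0.1849
k=6 src: inc=-0.022671, refl=-0.022671·0.428571=-0.0097; V=0.207580+-0.022671+-0.009716=0.1752
k=7 load: inc=-0.009716, refl=-0.009716·-0.600000=0.0058; V=0.184910+-0.009716+0.005830=0.1810
k=8 src: inc=0.005830, refl=0.005830·0.428571=0.0025; V=0.175194+0.005830+0.002498=0.1835
k=9 load: inc=0.002498, refl=0.002498·-0.600000=-0.0015; V=0.181023+0.002498+-0.001499=0.1820

0 0 source 0.5714
1 4 load 0.2286
2 8 source 0.0816
3 12 load 0.1698
4 16 source 0.2076
5 20 load 0.1849
6 24 source 0.1752
7 28 load 0.1810
8 32 source 0.1835
9 36 load 0.1820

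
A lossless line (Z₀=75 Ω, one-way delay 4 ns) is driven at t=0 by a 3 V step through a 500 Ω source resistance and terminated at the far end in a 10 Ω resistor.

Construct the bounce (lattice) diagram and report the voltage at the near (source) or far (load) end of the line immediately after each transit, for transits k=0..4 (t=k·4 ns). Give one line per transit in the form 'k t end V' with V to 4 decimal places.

Γ_L=-0.764706, Γ_S=0.739130; launch V₁=3·75/575=0.391304
k=0 src: V=0.3913
k=1 load: inc=0.391304, refl=0.391304·-0.764706=-0.2992; V=0.000000+0.391304+-0.299233=0.0921
k=2 src: inc=-0.299233, refl=-0.299233·0.739130=-0.2212; V=0.391304+-0.299233+-0.221172=-0.1291
k=3 load: inc=-0.221172, refl=-0.221172·-0.764706=0.1691; V=0.092072+-0.221172+0.169132=0.0400
k=4 src: inc=0.169132, refl=0.169132·0.739130=0.1250; V=-0.129100+0.169132+0.125010=0.1650

0 0 source 0.3913
1 4 load 0.0921
2 8 source -0.1291
3 12 load 0.0400
4 16 source 0.1650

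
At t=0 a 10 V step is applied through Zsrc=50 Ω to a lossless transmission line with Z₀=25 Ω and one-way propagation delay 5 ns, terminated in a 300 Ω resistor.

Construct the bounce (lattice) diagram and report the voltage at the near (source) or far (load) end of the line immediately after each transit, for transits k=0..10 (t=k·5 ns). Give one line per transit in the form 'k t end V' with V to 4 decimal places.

0 0 source 3.3333
1 5 load 6.1538
2 10 source 7.0940
3 15 load 7.8895
4 20 source 8.1547
5 25 load 8.3791
6 30 source 8.4539
7 35 load 8.5172
8 40 source 8.5383
9 45 load 8.5561
10 50 source 8.5621

Γ_L=0.846154, Γ_S=0.333333; launch V₁=10·25/75=3.333333
k=0 src: V=3.3333
k=1 load: inc=3.333333, refl=3.333333·0.846154=2.8205; V=0.000000+3.333333+2.820513=6.1538
k=2 src: inc=2.820513, refl=2.820513·0.333333=0.9402; V=3.333333+2.820513+0.940171=7.0940
k=3 load: inc=0.940171, refl=0.940171·0.846154=0.7955; V=6.153846+0.940171+0.795529=7.8895
k=4 src: inc=0.795529, refl=0.795529·0.333333=0.2652; V=7.094017+0.795529+0.265176=8.1547
k=5 load: inc=0.265176, refl=0.265176·0.846154=0.2244; V=7.889546+0.265176+0.224380=8.3791
k=6 src: inc=0.224380, refl=0.224380·0.333333=0.0748; V=8.154723+0.224380+0.074793=8.4539
k=7 load: inc=0.074793, refl=0.074793·0.846154=0.0633; V=8.379103+0.074793+0.063287=8.5172
k=8 src: inc=0.063287, refl=0.063287·0.333333=0.0211; V=8.453896+0.063287+0.021096=8.5383
k=9 load: inc=0.021096, refl=0.021096·0.846154=0.0179; V=8.517183+0.021096+0.017850=8.5561
k=10 src: inc=0.017850, refl=0.017850·0.333333=0.0060; V=8.538278+0.017850+0.005950=8.5621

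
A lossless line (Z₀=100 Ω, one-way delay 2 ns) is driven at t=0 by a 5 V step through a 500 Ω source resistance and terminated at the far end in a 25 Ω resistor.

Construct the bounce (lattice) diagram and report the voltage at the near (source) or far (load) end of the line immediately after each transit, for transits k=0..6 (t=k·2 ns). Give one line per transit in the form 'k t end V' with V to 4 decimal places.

0 0 source 0.8333
1 2 load 0.3333
2 4 source 0.0000
3 6 load 0.2000
4 8 source 0.3333
5 10 load 0.2533
6 12 source 0.2000

Γ_L=-0.600000, Γ_S=0.666667; launch V₁=5·100/600=0.833333
k=0 src: V=0.8333
k=1 load: inc=0.833333, refl=0.833333·-0.600000=-0.5000; V=0.000000+0.833333+-0.500000=0.3333
k=2 src: inc=-0.500000, refl=-0.500000·0.666667=-0.3333; V=0.833333+-0.500000+-0.333333=0.0000
k=3 load: inc=-0.333333, refl=-0.333333·-0.600000=0.2000; V=0.333333+-0.333333+0.200000=0.2000
k=4 src: inc=0.200000, refl=0.200000·0.666667=0.1333; V=0.000000+0.200000+0.133333=0.3333
k=5 load: inc=0.133333, refl=0.133333·-0.600000=-0.0800; V=0.200000+0.133333+-0.080000=0.2533
k=6 src: inc=-0.080000, refl=-0.080000·0.666667=-0.0533; V=0.333333+-0.080000+-0.053333=0.2000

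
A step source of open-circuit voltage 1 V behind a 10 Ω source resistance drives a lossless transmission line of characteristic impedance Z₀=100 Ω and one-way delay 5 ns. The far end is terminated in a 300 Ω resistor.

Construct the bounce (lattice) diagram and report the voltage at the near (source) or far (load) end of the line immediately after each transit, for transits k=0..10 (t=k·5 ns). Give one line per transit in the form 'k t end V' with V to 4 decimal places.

Γ_L=0.500000, Γ_S=-0.818182; launch V₁=1·100/110=0.909091
k=0 src: V=0.9091
k=1 load: inc=0.909091, refl=0.909091·0.500000=0.4545; V=0.000000+0.909091+0.454545=1.3636
k=2 src: inc=0.454545, refl=0.454545·-0.818182=-0.3719; V=0.909091+0.454545+-0.371901=0.9917
k=3 load: inc=-0.371901, refl=-0.371901·0.500000=-0.1860; V=1.363636+-0.371901+-0.185950=0.8058
k=4 src: inc=-0.185950, refl=-0.185950·-0.818182=0.1521; V=0.991736+-0.185950+0.152141=0.9579
k=5 load: inc=0.152141, refl=0.152141·0.500000=0.0761; V=0.805785+0.152141+0.076071=1.0340
k=6 src: inc=0.076071, refl=0.076071·-0.818182=-0.0622; V=0.957926+0.076071+-0.062240=0.9718
k=7 load: inc=-0.062240, refl=-0.062240·0.500000=-0.0311; V=1.033997+-0.062240+-0.031120=0.9406
k=8 src: inc=-0.031120, refl=-0.031120·-0.818182=0.0255; V=0.971757+-0.031120+0.025462=0.9661
k=9 load: inc=0.025462, refl=0.025462·0.500000=0.0127; V=0.940638+0.025462+0.012731=0.9788
k=10 src: inc=0.012731, refl=0.012731·-0.818182=-0.0104; V=0.966099+0.012731+-0.010416=0.9684

0 0 source 0.9091
1 5 load 1.3636
2 10 source 0.9917
3 15 load 0.8058
4 20 source 0.9579
5 25 load 1.0340
6 30 source 0.9718
7 35 load 0.9406
8 40 source 0.9661
9 45 load 0.9788
10 50 source 0.9684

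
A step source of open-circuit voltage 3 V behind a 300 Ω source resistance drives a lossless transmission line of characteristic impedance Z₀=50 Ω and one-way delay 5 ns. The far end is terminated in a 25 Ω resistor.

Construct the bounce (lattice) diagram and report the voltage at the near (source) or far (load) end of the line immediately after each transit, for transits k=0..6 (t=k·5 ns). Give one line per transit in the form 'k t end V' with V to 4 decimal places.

Γ_L=-0.333333, Γ_S=0.714286; launch V₁=3·50/350=0.428571
k=0 src: V=0.4286
k=1 load: inc=0.428571, refl=0.428571·-0.333333=-0.1429; V=0.000000+0.428571+-0.142857=0.2857
k=2 src: inc=-0.142857, refl=-0.142857·0.714286=-0.1020; V=0.428571+-0.142857+-0.102041=0.1837
k=3 load: inc=-0.102041, refl=-0.102041·-0.333333=0.0340; V=0.285714+-0.102041+0.034014=0.2177
k=4 src: inc=0.034014, refl=0.034014·0.714286=0.0243; V=0.183673+0.034014+0.024295=0.2420
k=5 load: inc=0.024295, refl=0.024295·-0.333333=-0.0081; V=0.217687+0.024295+-0.008098=0.2339
k=6 src: inc=-0.008098, refl=-0.008098·0.714286=-0.0058; V=0.241983+-0.008098+-0.005785=0.2281

0 0 source 0.4286
1 5 load 0.2857
2 10 source 0.1837
3 15 load 0.2177
4 20 source 0.2420
5 25 load 0.2339
6 30 source 0.2281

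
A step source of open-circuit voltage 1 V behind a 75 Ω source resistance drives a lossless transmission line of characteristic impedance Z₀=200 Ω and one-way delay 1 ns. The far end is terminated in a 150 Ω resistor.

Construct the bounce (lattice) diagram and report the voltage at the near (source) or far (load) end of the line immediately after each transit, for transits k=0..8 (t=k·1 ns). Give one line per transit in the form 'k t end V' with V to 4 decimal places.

Γ_L=-0.142857, Γ_S=-0.454545; launch V₁=1·200/275=0.727273
k=0 src: V=0.7273
k=1 load: inc=0.727273, refl=0.727273·-0.142857=-0.1039; V=0.000000+0.727273+-0.103896=0.6234
k=2 src: inc=-0.103896, refl=-0.103896·-0.454545=0.0472; V=0.727273+-0.103896+0.047226=0.6706
k=3 load: inc=0.047226, refl=0.047226·-0.142857=-0.0067; V=0.623377+0.047226+-0.006747=0.6639
k=4 src: inc=-0.006747, refl=-0.006747·-0.454545=0.0031; V=0.670602+-0.006747+0.003067=0.6669
k=5 load: inc=0.003067, refl=0.003067·-0.142857=-0.0004; V=0.663856+0.003067+-0.000438=0.6665
k=6 src: inc=-0.000438, refl=-0.000438·-0.454545=0.0002; V=0.666922+-0.000438+0.000199=0.6667
k=7 load: inc=0.000199, refl=0.000199·-0.142857=-0.0000; V=0.666484+0.000199+-0.000028=0.6667
k=8 src: inc=-0.000028, refl=-0.000028·-0.454545=0.0000; V=0.666683+-0.000028+0.000013=0.6667

0 0 source 0.7273
1 1 load 0.6234
2 2 source 0.6706
3 3 load 0.6639
4 4 source 0.6669
5 5 load 0.6665
6 6 source 0.6667
7 7 load 0.6667
8 8 source 0.6667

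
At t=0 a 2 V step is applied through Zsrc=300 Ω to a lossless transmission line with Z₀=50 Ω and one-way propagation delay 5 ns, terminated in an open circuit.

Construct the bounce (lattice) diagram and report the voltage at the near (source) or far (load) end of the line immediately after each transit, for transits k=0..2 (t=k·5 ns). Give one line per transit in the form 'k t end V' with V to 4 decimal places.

0 0 source 0.2857
1 5 load 0.5714
2 10 source 0.7755

Γ_L=1.000000, Γ_S=0.714286; launch V₁=2·50/350=0.285714
k=0 src: V=0.2857
k=1 load: inc=0.285714, refl=0.285714·1.000000=0.2857; V=0.000000+0.285714+0.285714=0.5714
k=2 src: inc=0.285714, refl=0.285714·0.714286=0.2041; V=0.285714+0.285714+0.204082=0.7755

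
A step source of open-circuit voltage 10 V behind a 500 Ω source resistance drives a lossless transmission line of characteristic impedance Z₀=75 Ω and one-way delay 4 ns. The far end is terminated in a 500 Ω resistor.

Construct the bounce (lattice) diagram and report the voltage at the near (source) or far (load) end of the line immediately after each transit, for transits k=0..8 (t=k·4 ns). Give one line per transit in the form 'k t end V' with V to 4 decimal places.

Γ_L=0.739130, Γ_S=0.739130; launch V₁=10·75/575=1.304348
k=0 src: V=1.3043
k=1 load: inc=1.304348, refl=1.304348·0.739130=0.9641; V=0.000000+1.304348+0.964083=2.2684
k=2 src: inc=0.964083, refl=0.964083·0.739130=0.7126; V=1.304348+0.964083+0.712583=2.9810
k=3 load: inc=0.712583, refl=0.712583·0.739130=0.5267; V=2.268431+0.712583+0.526692=3.5077
k=4 src: inc=0.526692, refl=0.526692·0.739130=0.3893; V=2.981014+0.526692+0.389294=3.8970
k=5 load: inc=0.389294, refl=0.389294·0.739130=0.2877; V=3.507706+0.389294+0.287739=4.1847
k=6 src: inc=0.287739, refl=0.287739·0.739130=0.2127; V=3.897000+0.287739+0.212677=4.3974
k=7 load: inc=0.212677, refl=0.212677·0.739130=0.1572; V=4.184739+0.212677+0.157196=4.5546
k=8 src: inc=0.157196, refl=0.157196·0.739130=0.1162; V=4.397416+0.157196+0.116188=4.6708

0 0 source 1.3043
1 4 load 2.2684
2 8 source 2.9810
3 12 load 3.5077
4 16 source 3.8970
5 20 load 4.1847
6 24 source 4.3974
7 28 load 4.5546
8 32 source 4.6708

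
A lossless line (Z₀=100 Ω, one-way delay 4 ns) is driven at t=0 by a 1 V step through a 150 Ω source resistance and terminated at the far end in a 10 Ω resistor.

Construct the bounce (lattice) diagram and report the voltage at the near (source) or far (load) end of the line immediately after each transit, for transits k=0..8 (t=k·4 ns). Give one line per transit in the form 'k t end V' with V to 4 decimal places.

0 0 source 0.4000
1 4 load 0.0727
2 8 source 0.0073
3 12 load 0.0608
4 16 source 0.0715
5 20 load 0.0628
6 24 source 0.0610
7 28 load 0.0625
8 32 source 0.0627

Γ_L=-0.818182, Γ_S=0.200000; launch V₁=1·100/250=0.400000
k=0 src: V=0.4000
k=1 load: inc=0.400000, refl=0.400000·-0.818182=-0.3273; V=0.000000+0.400000+-0.327273=0.0727
k=2 src: inc=-0.327273, refl=-0.327273·0.200000=-0.0655; V=0.400000+-0.327273+-0.065455=0.0073
k=3 load: inc=-0.065455, refl=-0.065455·-0.818182=0.0536; V=0.072727+-0.065455+0.053554=0.0608
k=4 src: inc=0.053554, refl=0.053554·0.200000=0.0107; V=0.007273+0.053554+0.010711=0.0715
k=5 load: inc=0.010711, refl=0.010711·-0.818182=-0.0088; V=0.060826+0.010711+-0.008763=0.0628
k=6 src: inc=-0.008763, refl=-0.008763·0.200000=-0.0018; V=0.071537+-0.008763+-0.001753=0.0610
k=7 load: inc=-0.001753, refl=-0.001753·-0.818182=0.0014; V=0.062774+-0.001753+0.001434=0.0625
k=8 src: inc=0.001434, refl=0.001434·0.200000=0.0003; V=0.061021+0.001434+0.000287=0.0627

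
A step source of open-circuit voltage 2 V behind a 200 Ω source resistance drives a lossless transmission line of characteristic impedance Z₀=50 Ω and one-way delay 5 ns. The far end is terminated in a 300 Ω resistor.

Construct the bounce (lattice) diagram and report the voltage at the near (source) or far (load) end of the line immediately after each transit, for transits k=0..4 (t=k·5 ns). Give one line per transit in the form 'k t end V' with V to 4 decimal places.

0 0 source 0.4000
1 5 load 0.6857
2 10 source 0.8571
3 15 load 0.9796
4 20 source 1.0531

Γ_L=0.714286, Γ_S=0.600000; launch V₁=2·50/250=0.400000
k=0 src: V=0.4000
k=1 load: inc=0.400000, refl=0.400000·0.714286=0.2857; V=0.000000+0.400000+0.285714=0.6857
k=2 src: inc=0.285714, refl=0.285714·0.600000=0.1714; V=0.400000+0.285714+0.171429=0.8571
k=3 load: inc=0.171429, refl=0.171429·0.714286=0.1224; V=0.685714+0.171429+0.122449=0.9796
k=4 src: inc=0.122449, refl=0.122449·0.600000=0.0735; V=0.857143+0.122449+0.073469=1.0531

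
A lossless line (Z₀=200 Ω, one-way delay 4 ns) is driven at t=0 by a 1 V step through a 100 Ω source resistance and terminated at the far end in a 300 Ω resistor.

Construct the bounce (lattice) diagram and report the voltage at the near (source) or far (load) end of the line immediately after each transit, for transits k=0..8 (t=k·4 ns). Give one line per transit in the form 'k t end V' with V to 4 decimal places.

0 0 source 0.6667
1 4 load 0.8000
2 8 source 0.7556
3 12 load 0.7467
4 16 source 0.7496
5 20 load 0.7502
6 24 source 0.7500
7 28 load 0.7500
8 32 source 0.7500

Γ_L=0.200000, Γ_S=-0.333333; launch V₁=1·200/300=0.666667
k=0 src: V=0.6667
k=1 load: inc=0.666667, refl=0.666667·0.200000=0.1333; V=0.000000+0.666667+0.133333=0.8000
k=2 src: inc=0.133333, refl=0.133333·-0.333333=-0.0444; V=0.666667+0.133333+-0.044444=0.7556
k=3 load: inc=-0.044444, refl=-0.044444·0.200000=-0.0089; V=0.800000+-0.044444+-0.008889=0.7467
k=4 src: inc=-0.008889, refl=-0.008889·-0.333333=0.0030; V=0.755556+-0.008889+0.002963=0.7496
k=5 load: inc=0.002963, refl=0.002963·0.200000=0.0006; V=0.746667+0.002963+0.000593=0.7502
k=6 src: inc=0.000593, refl=0.000593·-0.333333=-0.0002; V=0.749630+0.000593+-0.000198=0.7500
k=7 load: inc=-0.000198, refl=-0.000198·0.200000=-0.0000; V=0.750222+-0.000198+-0.000040=0.7500
k=8 src: inc=-0.000040, refl=-0.000040·-0.333333=0.0000; V=0.750025+-0.000040+0.000013=0.7500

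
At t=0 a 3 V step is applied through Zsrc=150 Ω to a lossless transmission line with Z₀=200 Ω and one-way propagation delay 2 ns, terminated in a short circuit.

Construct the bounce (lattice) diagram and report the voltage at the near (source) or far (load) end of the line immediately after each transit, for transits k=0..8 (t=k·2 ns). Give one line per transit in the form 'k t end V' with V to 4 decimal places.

Γ_L=-1.000000, Γ_S=-0.142857; launch V₁=3·200/350=1.714286
k=0 src: V=1.7143
k=1 load: inc=1.714286, refl=1.714286·-1.000000=-1.7143; V=0.000000+1.714286+-1.714286=0.0000
k=2 src: inc=-1.714286, refl=-1.714286·-0.142857=0.2449; V=1.714286+-1.714286+0.244898=0.2449
k=3 load: inc=0.244898, refl=0.244898·-1.000000=-0.2449; V=0.000000+0.244898+-0.244898=0.0000
k=4 src: inc=-0.244898, refl=-0.244898·-0.142857=0.0350; V=0.244898+-0.244898+0.034985=0.0350
k=5 load: inc=0.034985, refl=0.034985·-1.000000=-0.0350; V=0.000000+0.034985+-0.034985=0.0000
k=6 src: inc=-0.034985, refl=-0.034985·-0.142857=0.0050; V=0.034985+-0.034985+0.004998=0.0050
k=7 load: inc=0.004998, refl=0.004998·-1.000000=-0.0050; V=0.000000+0.004998+-0.004998=0.0000
k=8 src: inc=-0.004998, refl=-0.004998·-0.142857=0.0007; V=0.004998+-0.004998+0.000714=0.0007

0 0 source 1.7143
1 2 load 0.0000
2 4 source 0.2449
3 6 load 0.0000
4 8 source 0.0350
5 10 load 0.0000
6 12 source 0.0050
7 14 load 0.0000
8 16 source 0.0007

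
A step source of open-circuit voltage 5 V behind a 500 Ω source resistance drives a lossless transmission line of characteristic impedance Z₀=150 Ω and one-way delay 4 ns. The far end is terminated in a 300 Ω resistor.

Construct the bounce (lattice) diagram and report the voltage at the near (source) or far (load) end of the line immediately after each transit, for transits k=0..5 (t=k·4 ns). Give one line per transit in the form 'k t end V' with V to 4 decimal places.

0 0 source 1.1538
1 4 load 1.5385
2 8 source 1.7456
3 12 load 1.8146
4 16 source 1.8518
5 20 load 1.8642

Γ_L=0.333333, Γ_S=0.538462; launch V₁=5·150/650=1.153846
k=0 src: V=1.1538
k=1 load: inc=1.153846, refl=1.153846·0.333333=0.3846; V=0.000000+1.153846+0.384615=1.5385
k=2 src: inc=0.384615, refl=0.384615·0.538462=0.2071; V=1.153846+0.384615+0.207101=1.7456
k=3 load: inc=0.207101, refl=0.207101·0.333333=0.0690; V=1.538462+0.207101+0.069034=1.8146
k=4 src: inc=0.069034, refl=0.069034·0.538462=0.0372; V=1.745562+0.069034+0.037172=1.8518
k=5 load: inc=0.037172, refl=0.037172·0.333333=0.0124; V=1.814596+0.037172+0.012391=1.8642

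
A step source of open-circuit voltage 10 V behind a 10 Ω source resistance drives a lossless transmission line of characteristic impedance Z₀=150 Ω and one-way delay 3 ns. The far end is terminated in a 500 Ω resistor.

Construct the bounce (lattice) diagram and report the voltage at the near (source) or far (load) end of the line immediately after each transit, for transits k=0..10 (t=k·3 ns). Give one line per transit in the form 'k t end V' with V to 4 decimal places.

0 0 source 9.3750
1 3 load 14.4231
2 6 source 10.0060
3 9 load 7.6276
4 12 source 9.7087
5 15 load 10.8293
6 18 source 9.8488
7 21 load 9.3208
8 24 source 9.7828
9 27 load 10.0315
10 30 source 9.8139

Γ_L=0.538462, Γ_S=-0.875000; launch V₁=10·150/160=9.375000
k=0 src: V=9.3750
k=1 load: inc=9.375000, refl=9.375000·0.538462=5.0481; V=0.000000+9.375000+5.048077=14.4231
k=2 src: inc=5.048077, refl=5.048077·-0.875000=-4.4171; V=9.375000+5.048077+-4.417067=10.0060
k=3 load: inc=-4.417067, refl=-4.417067·0.538462=-2.3784; V=14.423077+-4.417067+-2.378421=7.6276
k=4 src: inc=-2.378421, refl=-2.378421·-0.875000=2.0811; V=10.006010+-2.378421+2.081118=9.7087
k=5 load: inc=2.081118, refl=2.081118·0.538462=1.1206; V=7.627589+2.081118+1.120602=10.8293
k=6 src: inc=1.120602, refl=1.120602·-0.875000=-0.9805; V=9.708707+1.120602+-0.980527=9.8488
k=7 load: inc=-0.980527, refl=-0.980527·0.538462=-0.5280; V=10.829309+-0.980527+-0.527976=9.3208
k=8 src: inc=-0.527976, refl=-0.527976·-0.875000=0.4620; V=9.848782+-0.527976+0.461979=9.7828
k=9 load: inc=0.461979, refl=0.461979·0.538462=0.2488; V=9.320806+0.461979+0.248758=10.0315
k=10 src: inc=0.248758, refl=0.248758·-0.875000=-0.2177; V=9.782785+0.248758+-0.217663=9.8139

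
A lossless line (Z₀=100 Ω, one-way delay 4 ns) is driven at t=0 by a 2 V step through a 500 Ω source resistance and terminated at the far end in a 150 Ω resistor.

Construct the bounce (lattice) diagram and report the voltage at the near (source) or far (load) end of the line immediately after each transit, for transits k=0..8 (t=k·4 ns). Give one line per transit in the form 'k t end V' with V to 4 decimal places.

0 0 source 0.3333
1 4 load 0.4000
2 8 source 0.4444
3 12 load 0.4533
4 16 source 0.4593
5 20 load 0.4604
6 24 source 0.4612
7 28 load 0.4614
8 32 source 0.4615

Γ_L=0.200000, Γ_S=0.666667; launch V₁=2·100/600=0.333333
k=0 src: V=0.3333
k=1 load: inc=0.333333, refl=0.333333·0.200000=0.0667; V=0.000000+0.333333+0.066667=0.4000
k=2 src: inc=0.066667, refl=0.066667·0.666667=0.0444; V=0.333333+0.066667+0.044444=0.4444
k=3 load: inc=0.044444, refl=0.044444·0.200000=0.0089; V=0.400000+0.044444+0.008889=0.4533
k=4 src: inc=0.008889, refl=0.008889·0.666667=0.0059; V=0.444444+0.008889+0.005926=0.4593
k=5 load: inc=0.005926, refl=0.005926·0.200000=0.0012; V=0.453333+0.005926+0.001185=0.4604
k=6 src: inc=0.001185, refl=0.001185·0.666667=0.0008; V=0.459259+0.001185+0.000790=0.4612
k=7 load: inc=0.000790, refl=0.000790·0.200000=0.0002; V=0.460444+0.000790+0.000158=0.4614
k=8 src: inc=0.000158, refl=0.000158·0.666667=0.0001; V=0.461235+0.000158+0.000105=0.4615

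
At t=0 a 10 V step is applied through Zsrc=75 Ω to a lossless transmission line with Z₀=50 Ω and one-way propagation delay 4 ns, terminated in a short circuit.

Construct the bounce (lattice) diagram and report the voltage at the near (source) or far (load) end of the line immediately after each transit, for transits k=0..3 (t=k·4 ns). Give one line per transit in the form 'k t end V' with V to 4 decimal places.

0 0 source 4.0000
1 4 load 0.0000
2 8 source -0.8000
3 12 load 0.0000

Γ_L=-1.000000, Γ_S=0.200000; launch V₁=10·50/125=4.000000
k=0 src: V=4.0000
k=1 load: inc=4.000000, refl=4.000000·-1.000000=-4.0000; V=0.000000+4.000000+-4.000000=0.0000
k=2 src: inc=-4.000000, refl=-4.000000·0.200000=-0.8000; V=4.000000+-4.000000+-0.800000=-0.8000
k=3 load: inc=-0.800000, refl=-0.800000·-1.000000=0.8000; V=0.000000+-0.800000+0.800000=0.0000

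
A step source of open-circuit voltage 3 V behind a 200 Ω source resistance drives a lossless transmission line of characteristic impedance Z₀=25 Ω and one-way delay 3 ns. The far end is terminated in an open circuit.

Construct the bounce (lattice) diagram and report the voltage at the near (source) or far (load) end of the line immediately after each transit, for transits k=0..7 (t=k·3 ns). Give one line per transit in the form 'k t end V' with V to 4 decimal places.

Γ_L=1.000000, Γ_S=0.777778; launch V₁=3·25/225=0.333333
k=0 src: V=0.3333
k=1 load: inc=0.333333, refl=0.333333·1.000000=0.3333; V=0.000000+0.333333+0.333333=0.6667
k=2 src: inc=0.333333, refl=0.333333·0.777778=0.2593; V=0.333333+0.333333+0.259259=0.9259
k=3 load: inc=0.259259, refl=0.259259·1.000000=0.2593; V=0.666667+0.259259+0.259259=1.1852
k=4 src: inc=0.259259, refl=0.259259·0.777778=0.2016; V=0.925926+0.259259+0.201646=1.3868
k=5 load: inc=0.201646, refl=0.201646·1.000000=0.2016; V=1.185185+0.201646+0.201646=1.5885
k=6 src: inc=0.201646, refl=0.201646·0.777778=0.1568; V=1.386831+0.201646+0.156836=1.7453
k=7 load: inc=0.156836, refl=0.156836·1.000000=0.1568; V=1.588477+0.156836+0.156836=1.9021

0 0 source 0.3333
1 3 load 0.6667
2 6 source 0.9259
3 9 load 1.1852
4 12 source 1.3868
5 15 load 1.5885
6 18 source 1.7453
7 21 load 1.9021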